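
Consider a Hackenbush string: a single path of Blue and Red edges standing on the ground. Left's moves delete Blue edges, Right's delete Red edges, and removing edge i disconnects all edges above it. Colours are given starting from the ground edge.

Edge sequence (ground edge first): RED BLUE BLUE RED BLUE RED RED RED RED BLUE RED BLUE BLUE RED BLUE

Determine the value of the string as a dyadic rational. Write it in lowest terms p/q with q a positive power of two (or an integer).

-6053/16384

Recurse on prefixes of the 15-edge string RED BLUE BLUE RED BLUE RED RED RED RED BLUE RED BLUE BLUE RED BLUE:
R: Left { · }, Right { 0 } so simplest -1
RB: Left { -1 }, Right { 0 } so simplest -1/2
RBB: Left { -1 -1/2 }, Right { 0 } so simplest -1/4
RBBR: Left { -1 -1/2 }, Right { -1/4 0 } so simplest -3/8
RBBRB: Left { -1 -1/2 -3/8 }, Right { -1/4 0 } so simplest -5/16
RBBRBR: Left { -1 -1/2 -3/8 }, Right { -5/16 -1/4 0 } so simplest -11/32
RBBRBRR: Left { -1 -1/2 -3/8 }, Right { -11/32 -5/16 -1/4 0 } so simplest -23/64
RBBRBRRR: Left { -1 -1/2 -3/8 }, Right { -23/64 -11/32 -5/16 -1/4 0 } so simplest -47/128
RBBRBRRRR: Left { -1 -1/2 -3/8 }, Right { -47/128 -23/64 -11/32 -5/16 -1/4 0 } so simplest -95/256
RBBRBRRRRB: Left { -1 -1/2 -3/8 -95/256 }, Right { -47/128 -23/64 -11/32 -5/16 -1/4 0 } so simplest -189/512
RBBRBRRRRBR: Left { -1 -1/2 -3/8 -95/256 }, Right { -189/512 -47/128 -23/64 -11/32 -5/16 -1/4 0 } so simplest -379/1024
RBBRBRRRRBRB: Left { -1 -1/2 -3/8 -95/256 -379/1024 }, Right { -189/512 -47/128 -23/64 -11/32 -5/16 -1/4 0 } so simplest -757/2048
RBBRBRRRRBRBB: Left { -1 -1/2 -3/8 -95/256 -379/1024 -757/2048 }, Right { -189/512 -47/128 -23/64 -11/32 -5/16 -1/4 0 } so simplest -1513/4096
RBBRBRRRRBRBBR: Left { -1 -1/2 -3/8 -95/256 -379/1024 -757/2048 }, Right { -1513/4096 -189/512 -47/128 -23/64 -11/32 -5/16 -1/4 0 } so simplest -3027/8192
RBBRBRRRRBRBBRB: Left { -1 -1/2 -3/8 -95/256 -379/1024 -757/2048 -3027/8192 }, Right { -1513/4096 -189/512 -47/128 -23/64 -11/32 -5/16 -1/4 0 } so simplest -6053/16384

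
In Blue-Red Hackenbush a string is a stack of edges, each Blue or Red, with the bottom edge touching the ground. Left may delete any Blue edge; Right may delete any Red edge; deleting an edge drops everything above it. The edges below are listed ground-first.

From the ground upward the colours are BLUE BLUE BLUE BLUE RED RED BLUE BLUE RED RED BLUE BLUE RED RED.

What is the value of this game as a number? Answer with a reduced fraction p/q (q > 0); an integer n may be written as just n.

Build v(s[:k]) for k = 1..14, string s = BLUE BLUE BLUE BLUE RED RED BLUE BLUE RED RED BLUE BLUE RED RED.
B: Left { 0 }, Right {  } → simplest 1
BB: Left { 0; 1 }, Right {  } → simplest 2
BBB: Left { 0; 1; 2 }, Right {  } → simplest 3
BBBB: Left { 0; 1; 2; 3 }, Right {  } → simplest 4
BBBBR: Left { 0; 1; 2; 3 }, Right { 4 } → simplest 7/2
BBBBRR: Left { 0; 1; 2; 3 }, Right { 7/2; 4 } → simplest 13/4
BBBBRRB: Left { 0; 1; 2; 3; 13/4 }, Right { 7/2; 4 } → simplest 27/8
BBBBRRBB: Left { 0; 1; 2; 3; 13/4; 27/8 }, Right { 7/2; 4 } → simplest 55/16
BBBBRRBBR: Left { 0; 1; 2; 3; 13/4; 27/8 }, Right { 55/16; 7/2; 4 } → simplest 109/32
BBBBRRBBRR: Left { 0; 1; 2; 3; 13/4; 27/8 }, Right { 109/32; 55/16; 7/2; 4 } → simplest 217/64
BBBBRRBBRRB: Left { 0; 1; 2; 3; 13/4; 27/8; 217/64 }, Right { 109/32; 55/16; 7/2; 4 } → simplest 435/128
BBBBRRBBRRBB: Left { 0; 1; 2; 3; 13/4; 27/8; 217/64; 435/128 }, Right { 109/32; 55/16; 7/2; 4 } → simplest 871/256
BBBBRRBBRRBBR: Left { 0; 1; 2; 3; 13/4; 27/8; 217/64; 435/128 }, Right { 871/256; 109/32; 55/16; 7/2; 4 } → simplest 1741/512
BBBBRRBBRRBBRR: Left { 0; 1; 2; 3; 13/4; 27/8; 217/64; 435/128 }, Right { 1741/512; 871/256; 109/32; 55/16; 7/2; 4 } → simplest 3481/1024

3481/1024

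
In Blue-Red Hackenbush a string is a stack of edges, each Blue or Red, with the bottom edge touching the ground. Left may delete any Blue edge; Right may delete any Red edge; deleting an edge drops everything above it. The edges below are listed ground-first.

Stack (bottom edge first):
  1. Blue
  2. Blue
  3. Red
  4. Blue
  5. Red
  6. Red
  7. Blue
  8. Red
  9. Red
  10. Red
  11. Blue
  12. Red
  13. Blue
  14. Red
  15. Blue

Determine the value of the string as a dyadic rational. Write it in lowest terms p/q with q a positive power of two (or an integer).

Build G(s[:k]) for k = 1..15, string s = Blue Blue Red Blue Red Red Blue Red Red Red Blue Red Blue Red Blue.
edge 1 of 15 (Blue): { 0 | (no moves) } → 1
edge 2 of 15 (Blue): { 0,1 | (no moves) } → 2
edge 3 of 15 (Red): { 0,1 | 2 } → 3/2
edge 4 of 15 (Blue): { 0,1,3/2 | 2 } → 7/4
edge 5 of 15 (Red): { 0,1,3/2 | 7/4,2 } → 13/8
edge 6 of 15 (Red): { 0,1,3/2 | 13/8,7/4,2 } → 25/16
edge 7 of 15 (Blue): { 0,1,3/2,25/16 | 13/8,7/4,2 } → 51/32
edge 8 of 15 (Red): { 0,1,3/2,25/16 | 51/32,13/8,7/4,2 } → 101/64
edge 9 of 15 (Red): { 0,1,3/2,25/16 | 101/64,51/32,13/8,7/4,2 } → 201/128
edge 10 of 15 (Red): { 0,1,3/2,25/16 | 201/128,101/64,51/32,13/8,7/4,2 } → 401/256
edge 11 of 15 (Blue): { 0,1,3/2,25/16,401/256 | 201/128,101/64,51/32,13/8,7/4,2 } → 803/512
edge 12 of 15 (Red): { 0,1,3/2,25/16,401/256 | 803/512,201/128,101/64,51/32,13/8,7/4,2 } → 1605/1024
edge 13 of 15 (Blue): { 0,1,3/2,25/16,401/256,1605/1024 | 803/512,201/128,101/64,51/32,13/8,7/4,2 } → 3211/2048
edge 14 of 15 (Red): { 0,1,3/2,25/16,401/256,1605/1024 | 3211/2048,803/512,201/128,101/64,51/32,13/8,7/4,2 } → 6421/4096
edge 15 of 15 (Blue): { 0,1,3/2,25/16,401/256,1605/1024,6421/4096 | 3211/2048,803/512,201/128,101/64,51/32,13/8,7/4,2 } → 12843/8192

12843/8192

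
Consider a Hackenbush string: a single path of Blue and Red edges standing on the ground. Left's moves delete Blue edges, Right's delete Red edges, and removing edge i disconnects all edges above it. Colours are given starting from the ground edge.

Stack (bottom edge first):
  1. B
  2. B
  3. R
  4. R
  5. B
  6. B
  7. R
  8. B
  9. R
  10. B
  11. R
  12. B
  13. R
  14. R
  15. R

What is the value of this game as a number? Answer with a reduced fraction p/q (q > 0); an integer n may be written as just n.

Prefix values for B B R R B B R B R B R B R R R via {L|R} + simplicity:
B: Left { 0 }, Right { · } ⇒ simplest 1
BB: Left { 0,1 }, Right { · } ⇒ simplest 2
BBR: Left { 0,1 }, Right { 2 } ⇒ simplest 3/2
BBRR: Left { 0,1 }, Right { 3/2,2 } ⇒ simplest 5/4
BBRRB: Left { 0,1,5/4 }, Right { 3/2,2 } ⇒ simplest 11/8
BBRRBB: Left { 0,1,5/4,11/8 }, Right { 3/2,2 } ⇒ simplest 23/16
BBRRBBR: Left { 0,1,5/4,11/8 }, Right { 23/16,3/2,2 } ⇒ simplest 45/32
BBRRBBRB: Left { 0,1,5/4,11/8,45/32 }, Right { 23/16,3/2,2 } ⇒ simplest 91/64
BBRRBBRBR: Left { 0,1,5/4,11/8,45/32 }, Right { 91/64,23/16,3/2,2 } ⇒ simplest 181/128
BBRRBBRBRB: Left { 0,1,5/4,11/8,45/32,181/128 }, Right { 91/64,23/16,3/2,2 } ⇒ simplest 363/256
BBRRBBRBRBR: Left { 0,1,5/4,11/8,45/32,181/128 }, Right { 363/256,91/64,23/16,3/2,2 } ⇒ simplest 725/512
BBRRBBRBRBRB: Left { 0,1,5/4,11/8,45/32,181/128,725/512 }, Right { 363/256,91/64,23/16,3/2,2 } ⇒ simplest 1451/1024
BBRRBBRBRBRBR: Left { 0,1,5/4,11/8,45/32,181/128,725/512 }, Right { 1451/1024,363/256,91/64,23/16,3/2,2 } ⇒ simplest 2901/2048
BBRRBBRBRBRBRR: Left { 0,1,5/4,11/8,45/32,181/128,725/512 }, Right { 2901/2048,1451/1024,363/256,91/64,23/16,3/2,2 } ⇒ simplest 5801/4096
BBRRBBRBRBRBRRR: Left { 0,1,5/4,11/8,45/32,181/128,725/512 }, Right { 5801/4096,2901/2048,1451/1024,363/256,91/64,23/16,3/2,2 } ⇒ simplest 11601/8192

11601/8192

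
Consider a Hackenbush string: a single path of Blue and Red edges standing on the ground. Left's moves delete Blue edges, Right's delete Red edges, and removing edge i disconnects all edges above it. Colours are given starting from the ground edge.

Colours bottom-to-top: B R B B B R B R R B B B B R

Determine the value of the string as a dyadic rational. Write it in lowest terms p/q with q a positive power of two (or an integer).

Prefix values for B R B B B R B R R B B B B R via {L|R} + simplicity:
G_1 [B]  L=[0]  R=[]  = 1
G_2 [BR]  L=[0]  R=[1]  = 1/2
G_3 [BRB]  L=[0, 1/2]  R=[1]  = 3/4
G_4 [BRBB]  L=[0, 1/2, 3/4]  R=[1]  = 7/8
G_5 [BRBBB]  L=[0, 1/2, 3/4, 7/8]  R=[1]  = 15/16
G_6 [BRBBBR]  L=[0, 1/2, 3/4, 7/8]  R=[15/16, 1]  = 29/32
G_7 [BRBBBRB]  L=[0, 1/2, 3/4, 7/8, 29/32]  R=[15/16, 1]  = 59/64
G_8 [BRBBBRBR]  L=[0, 1/2, 3/4, 7/8, 29/32]  R=[59/64, 15/16, 1]  = 117/128
G_9 [BRBBBRBRR]  L=[0, 1/2, 3/4, 7/8, 29/32]  R=[117/128, 59/64, 15/16, 1]  = 233/256
G_10 [BRBBBRBRRB]  L=[0, 1/2, 3/4, 7/8, 29/32, 233/256]  R=[117/128, 59/64, 15/16, 1]  = 467/512
G_11 [BRBBBRBRRBB]  L=[0, 1/2, 3/4, 7/8, 29/32, 233/256, 467/512]  R=[117/128, 59/64, 15/16, 1]  = 935/1024
G_12 [BRBBBRBRRBBB]  L=[0, 1/2, 3/4, 7/8, 29/32, 233/256, 467/512, 935/1024]  R=[117/128, 59/64, 15/16, 1]  = 1871/2048
G_13 [BRBBBRBRRBBBB]  L=[0, 1/2, 3/4, 7/8, 29/32, 233/256, 467/512, 935/1024, 1871/2048]  R=[117/128, 59/64, 15/16, 1]  = 3743/4096
G_14 [BRBBBRBRRBBBBR]  L=[0, 1/2, 3/4, 7/8, 29/32, 233/256, 467/512, 935/1024, 1871/2048]  R=[3743/4096, 117/128, 59/64, 15/16, 1]  = 7485/8192

7485/8192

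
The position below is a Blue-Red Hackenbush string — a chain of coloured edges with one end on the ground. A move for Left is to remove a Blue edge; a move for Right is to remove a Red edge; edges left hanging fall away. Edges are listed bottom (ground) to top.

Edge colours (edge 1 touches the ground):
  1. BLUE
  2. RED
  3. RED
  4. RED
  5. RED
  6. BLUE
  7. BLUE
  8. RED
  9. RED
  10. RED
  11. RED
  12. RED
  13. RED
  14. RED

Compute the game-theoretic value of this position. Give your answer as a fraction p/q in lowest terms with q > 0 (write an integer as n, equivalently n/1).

769/8192

Build v(s[:k]) for k = 1..14, string s = BLUE RED RED RED RED BLUE BLUE RED RED RED RED RED RED RED.
v(B) = { 0 | — } gives 1
v(BR) = { 0 | 1 } gives 1/2
v(BRR) = { 0 | 1/2, 1 } gives 1/4
v(BRRR) = { 0 | 1/4, 1/2, 1 } gives 1/8
v(BRRRR) = { 0 | 1/8, 1/4, 1/2, 1 } gives 1/16
v(BRRRRB) = { 0, 1/16 | 1/8, 1/4, 1/2, 1 } gives 3/32
v(BRRRRBB) = { 0, 1/16, 3/32 | 1/8, 1/4, 1/2, 1 } gives 7/64
v(BRRRRBBR) = { 0, 1/16, 3/32 | 7/64, 1/8, 1/4, 1/2, 1 } gives 13/128
v(BRRRRBBRR) = { 0, 1/16, 3/32 | 13/128, 7/64, 1/8, 1/4, 1/2, 1 } gives 25/256
v(BRRRRBBRRR) = { 0, 1/16, 3/32 | 25/256, 13/128, 7/64, 1/8, 1/4, 1/2, 1 } gives 49/512
v(BRRRRBBRRRR) = { 0, 1/16, 3/32 | 49/512, 25/256, 13/128, 7/64, 1/8, 1/4, 1/2, 1 } gives 97/1024
v(BRRRRBBRRRRR) = { 0, 1/16, 3/32 | 97/1024, 49/512, 25/256, 13/128, 7/64, 1/8, 1/4, 1/2, 1 } gives 193/2048
v(BRRRRBBRRRRRR) = { 0, 1/16, 3/32 | 193/2048, 97/1024, 49/512, 25/256, 13/128, 7/64, 1/8, 1/4, 1/2, 1 } gives 385/4096
v(BRRRRBBRRRRRRR) = { 0, 1/16, 3/32 | 385/4096, 193/2048, 97/1024, 49/512, 25/256, 13/128, 7/64, 1/8, 1/4, 1/2, 1 } gives 769/8192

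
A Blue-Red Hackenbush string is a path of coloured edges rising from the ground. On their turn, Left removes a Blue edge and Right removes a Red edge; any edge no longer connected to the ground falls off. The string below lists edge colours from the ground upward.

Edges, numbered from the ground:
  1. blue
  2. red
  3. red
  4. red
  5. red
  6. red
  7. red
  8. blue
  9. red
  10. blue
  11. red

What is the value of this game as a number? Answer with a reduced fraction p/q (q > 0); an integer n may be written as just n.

Prefix values for blue red red red red red red blue red blue red via {L|R} + simplicity:
step 1: add blue to get b; options L={ 0 } R={  } so 1
step 2: add red to get br; options L={ 0 } R={ 1 } so 1/2
step 3: add red to get brr; options L={ 0 } R={ 1/2 1 } so 1/4
step 4: add red to get brrr; options L={ 0 } R={ 1/4 1/2 1 } so 1/8
step 5: add red to get brrrr; options L={ 0 } R={ 1/8 1/4 1/2 1 } so 1/16
step 6: add red to get brrrrr; options L={ 0 } R={ 1/16 1/8 1/4 1/2 1 } so 1/32
step 7: add red to get brrrrrr; options L={ 0 } R={ 1/32 1/16 1/8 1/4 1/2 1 } so 1/64
step 8: add blue to get brrrrrrb; options L={ 0 1/64 } R={ 1/32 1/16 1/8 1/4 1/2 1 } so 3/128
step 9: add red to get brrrrrrbr; options L={ 0 1/64 } R={ 3/128 1/32 1/16 1/8 1/4 1/2 1 } so 5/256
step 10: add blue to get brrrrrrbrb; options L={ 0 1/64 5/256 } R={ 3/128 1/32 1/16 1/8 1/4 1/2 1 } so 11/512
step 11: add red to get brrrrrrbrbr; options L={ 0 1/64 5/256 } R={ 11/512 3/128 1/32 1/16 1/8 1/4 1/2 1 } so 21/1024

21/1024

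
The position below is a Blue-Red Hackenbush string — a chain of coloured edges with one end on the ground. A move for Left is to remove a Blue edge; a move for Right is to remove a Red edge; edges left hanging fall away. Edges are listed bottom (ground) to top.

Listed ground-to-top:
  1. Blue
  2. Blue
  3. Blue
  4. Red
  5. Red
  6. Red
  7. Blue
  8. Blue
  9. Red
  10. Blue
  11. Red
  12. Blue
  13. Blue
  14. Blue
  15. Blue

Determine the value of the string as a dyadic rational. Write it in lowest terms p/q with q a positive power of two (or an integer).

value(B) = { 0 | · } — 1
value(BB) = { 0; 1 | · } — 2
value(BBB) = { 0; 1; 2 | · } — 3
value(BBBR) = { 0; 1; 2 | 3 } — 5/2
value(BBBRR) = { 0; 1; 2 | 5/2; 3 } — 9/4
value(BBBRRR) = { 0; 1; 2 | 9/4; 5/2; 3 } — 17/8
value(BBBRRRB) = { 0; 1; 2; 17/8 | 9/4; 5/2; 3 } — 35/16
value(BBBRRRBB) = { 0; 1; 2; 17/8; 35/16 | 9/4; 5/2; 3 } — 71/32
value(BBBRRRBBR) = { 0; 1; 2; 17/8; 35/16 | 71/32; 9/4; 5/2; 3 } — 141/64
value(BBBRRRBBRB) = { 0; 1; 2; 17/8; 35/16; 141/64 | 71/32; 9/4; 5/2; 3 } — 283/128
value(BBBRRRBBRBR) = { 0; 1; 2; 17/8; 35/16; 141/64 | 283/128; 71/32; 9/4; 5/2; 3 } — 565/256
value(BBBRRRBBRBRB) = { 0; 1; 2; 17/8; 35/16; 141/64; 565/256 | 283/128; 71/32; 9/4; 5/2; 3 } — 1131/512
value(BBBRRRBBRBRBB) = { 0; 1; 2; 17/8; 35/16; 141/64; 565/256; 1131/512 | 283/128; 71/32; 9/4; 5/2; 3 } — 2263/1024
value(BBBRRRBBRBRBBB) = { 0; 1; 2; 17/8; 35/16; 141/64; 565/256; 1131/512; 2263/1024 | 283/128; 71/32; 9/4; 5/2; 3 } — 4527/2048
value(BBBRRRBBRBRBBBB) = { 0; 1; 2; 17/8; 35/16; 141/64; 565/256; 1131/512; 2263/1024; 4527/2048 | 283/128; 71/32; 9/4; 5/2; 3 } — 9055/4096

9055/4096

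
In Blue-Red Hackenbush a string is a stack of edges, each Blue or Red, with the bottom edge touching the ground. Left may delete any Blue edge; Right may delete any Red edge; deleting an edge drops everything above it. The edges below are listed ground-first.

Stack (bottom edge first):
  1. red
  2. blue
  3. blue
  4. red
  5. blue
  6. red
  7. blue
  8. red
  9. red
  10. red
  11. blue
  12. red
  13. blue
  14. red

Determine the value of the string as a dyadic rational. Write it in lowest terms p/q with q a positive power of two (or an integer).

-2795/8192

Prefix values for red blue blue red blue red blue red red red blue red blue red via {L|R} + simplicity:
g(r) = { · | 0 } ⇒ -1
g(rb) = { -1 | 0 } ⇒ -1/2
g(rbb) = { -1,-1/2 | 0 } ⇒ -1/4
g(rbbr) = { -1,-1/2 | -1/4,0 } ⇒ -3/8
g(rbbrb) = { -1,-1/2,-3/8 | -1/4,0 } ⇒ -5/16
g(rbbrbr) = { -1,-1/2,-3/8 | -5/16,-1/4,0 } ⇒ -11/32
g(rbbrbrb) = { -1,-1/2,-3/8,-11/32 | -5/16,-1/4,0 } ⇒ -21/64
g(rbbrbrbr) = { -1,-1/2,-3/8,-11/32 | -21/64,-5/16,-1/4,0 } ⇒ -43/128
g(rbbrbrbrr) = { -1,-1/2,-3/8,-11/32 | -43/128,-21/64,-5/16,-1/4,0 } ⇒ -87/256
g(rbbrbrbrrr) = { -1,-1/2,-3/8,-11/32 | -87/256,-43/128,-21/64,-5/16,-1/4,0 } ⇒ -175/512
g(rbbrbrbrrrb) = { -1,-1/2,-3/8,-11/32,-175/512 | -87/256,-43/128,-21/64,-5/16,-1/4,0 } ⇒ -349/1024
g(rbbrbrbrrrbr) = { -1,-1/2,-3/8,-11/32,-175/512 | -349/1024,-87/256,-43/128,-21/64,-5/16,-1/4,0 } ⇒ -699/2048
g(rbbrbrbrrrbrb) = { -1,-1/2,-3/8,-11/32,-175/512,-699/2048 | -349/1024,-87/256,-43/128,-21/64,-5/16,-1/4,0 } ⇒ -1397/4096
g(rbbrbrbrrrbrbr) = { -1,-1/2,-3/8,-11/32,-175/512,-699/2048 | -1397/4096,-349/1024,-87/256,-43/128,-21/64,-5/16,-1/4,0 } ⇒ -2795/8192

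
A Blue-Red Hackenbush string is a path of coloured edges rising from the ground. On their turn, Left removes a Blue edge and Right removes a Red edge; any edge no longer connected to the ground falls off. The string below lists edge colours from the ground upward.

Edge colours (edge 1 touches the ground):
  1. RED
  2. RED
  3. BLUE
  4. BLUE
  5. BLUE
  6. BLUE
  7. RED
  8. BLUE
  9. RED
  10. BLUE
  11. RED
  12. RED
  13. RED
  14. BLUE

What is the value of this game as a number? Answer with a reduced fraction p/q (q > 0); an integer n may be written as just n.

1 of 14 · R · max L −∞ · min R 0 gives -1
2 of 14 · RR · max L −∞ · min R -1 gives -2
3 of 14 · RRB · max L -2 · min R -1 gives -3/2
4 of 14 · RRBB · max L -3/2 · min R -1 gives -5/4
5 of 14 · RRBBB · max L -5/4 · min R -1 gives -9/8
6 of 14 · RRBBBB · max L -9/8 · min R -1 gives -17/16
7 of 14 · RRBBBBR · max L -9/8 · min R -17/16 gives -35/32
8 of 14 · RRBBBBRB · max L -35/32 · min R -17/16 gives -69/64
9 of 14 · RRBBBBRBR · max L -35/32 · min R -69/64 gives -139/128
10 of 14 · RRBBBBRBRB · max L -139/128 · min R -69/64 gives -277/256
11 of 14 · RRBBBBRBRBR · max L -139/128 · min R -277/256 gives -555/512
12 of 14 · RRBBBBRBRBRR · max L -139/128 · min R -555/512 gives -1111/1024
13 of 14 · RRBBBBRBRBRRR · max L -139/128 · min R -1111/1024 gives -2223/2048
14 of 14 · RRBBBBRBRBRRRB · max L -2223/2048 · min R -1111/1024 gives -4445/4096

-4445/4096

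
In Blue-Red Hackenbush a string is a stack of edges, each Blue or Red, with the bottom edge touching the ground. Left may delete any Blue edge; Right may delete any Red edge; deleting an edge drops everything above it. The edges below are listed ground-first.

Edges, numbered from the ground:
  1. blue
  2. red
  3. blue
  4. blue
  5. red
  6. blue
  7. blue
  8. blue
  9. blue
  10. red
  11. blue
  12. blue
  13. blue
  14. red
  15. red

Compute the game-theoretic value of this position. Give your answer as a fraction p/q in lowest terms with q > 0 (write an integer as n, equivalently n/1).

Prefix values for blue red blue blue red blue blue blue blue red blue blue blue red red via {L|R} + simplicity:
value_1 [b]  L=[0]  R=[(no moves)]  -> 1
value_2 [br]  L=[0]  R=[1]  -> 1/2
value_3 [brb]  L=[0 1/2]  R=[1]  -> 3/4
value_4 [brbb]  L=[0 1/2 3/4]  R=[1]  -> 7/8
value_5 [brbbr]  L=[0 1/2 3/4]  R=[7/8 1]  -> 13/16
value_6 [brbbrb]  L=[0 1/2 3/4 13/16]  R=[7/8 1]  -> 27/32
value_7 [brbbrbb]  L=[0 1/2 3/4 13/16 27/32]  R=[7/8 1]  -> 55/64
value_8 [brbbrbbb]  L=[0 1/2 3/4 13/16 27/32 55/64]  R=[7/8 1]  -> 111/128
value_9 [brbbrbbbb]  L=[0 1/2 3/4 13/16 27/32 55/64 111/128]  R=[7/8 1]  -> 223/256
value_10 [brbbrbbbbr]  L=[0 1/2 3/4 13/16 27/32 55/64 111/128]  R=[223/256 7/8 1]  -> 445/512
value_11 [brbbrbbbbrb]  L=[0 1/2 3/4 13/16 27/32 55/64 111/128 445/512]  R=[223/256 7/8 1]  -> 891/1024
value_12 [brbbrbbbbrbb]  L=[0 1/2 3/4 13/16 27/32 55/64 111/128 445/512 891/1024]  R=[223/256 7/8 1]  -> 1783/2048
value_13 [brbbrbbbbrbbb]  L=[0 1/2 3/4 13/16 27/32 55/64 111/128 445/512 891/1024 1783/2048]  R=[223/256 7/8 1]  -> 3567/4096
value_14 [brbbrbbbbrbbbr]  L=[0 1/2 3/4 13/16 27/32 55/64 111/128 445/512 891/1024 1783/2048]  R=[3567/4096 223/256 7/8 1]  -> 7133/8192
value_15 [brbbrbbbbrbbbrr]  L=[0 1/2 3/4 13/16 27/32 55/64 111/128 445/512 891/1024 1783/2048]  R=[7133/8192 3567/4096 223/256 7/8 1]  -> 14265/16384

14265/16384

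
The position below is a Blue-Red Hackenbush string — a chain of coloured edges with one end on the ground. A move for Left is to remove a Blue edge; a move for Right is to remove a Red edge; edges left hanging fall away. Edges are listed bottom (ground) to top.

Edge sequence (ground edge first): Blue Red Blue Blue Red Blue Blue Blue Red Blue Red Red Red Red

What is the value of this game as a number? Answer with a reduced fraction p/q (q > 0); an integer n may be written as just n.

step 1: add Blue to get B; options L={ 0 } R={ · } so 1
step 2: add Red to get BR; options L={ 0 } R={ 1 } so 1/2
step 3: add Blue to get BRB; options L={ 0; 1/2 } R={ 1 } so 3/4
step 4: add Blue to get BRBB; options L={ 0; 1/2; 3/4 } R={ 1 } so 7/8
step 5: add Red to get BRBBR; options L={ 0; 1/2; 3/4 } R={ 7/8; 1 } so 13/16
step 6: add Blue to get BRBBRB; options L={ 0; 1/2; 3/4; 13/16 } R={ 7/8; 1 } so 27/32
step 7: add Blue to get BRBBRBB; options L={ 0; 1/2; 3/4; 13/16; 27/32 } R={ 7/8; 1 } so 55/64
step 8: add Blue to get BRBBRBBB; options L={ 0; 1/2; 3/4; 13/16; 27/32; 55/64 } R={ 7/8; 1 } so 111/128
step 9: add Red to get BRBBRBBBR; options L={ 0; 1/2; 3/4; 13/16; 27/32; 55/64 } R={ 111/128; 7/8; 1 } so 221/256
step 10: add Blue to get BRBBRBBBRB; options L={ 0; 1/2; 3/4; 13/16; 27/32; 55/64; 221/256 } R={ 111/128; 7/8; 1 } so 443/512
step 11: add Red to get BRBBRBBBRBR; options L={ 0; 1/2; 3/4; 13/16; 27/32; 55/64; 221/256 } R={ 443/512; 111/128; 7/8; 1 } so 885/1024
step 12: add Red to get BRBBRBBBRBRR; options L={ 0; 1/2; 3/4; 13/16; 27/32; 55/64; 221/256 } R={ 885/1024; 443/512; 111/128; 7/8; 1 } so 1769/2048
step 13: add Red to get BRBBRBBBRBRRR; options L={ 0; 1/2; 3/4; 13/16; 27/32; 55/64; 221/256 } R={ 1769/2048; 885/1024; 443/512; 111/128; 7/8; 1 } so 3537/4096
step 14: add Red to get BRBBRBBBRBRRRR; options L={ 0; 1/2; 3/4; 13/16; 27/32; 55/64; 221/256 } R={ 3537/4096; 1769/2048; 885/1024; 443/512; 111/128; 7/8; 1 } so 7073/8192

7073/8192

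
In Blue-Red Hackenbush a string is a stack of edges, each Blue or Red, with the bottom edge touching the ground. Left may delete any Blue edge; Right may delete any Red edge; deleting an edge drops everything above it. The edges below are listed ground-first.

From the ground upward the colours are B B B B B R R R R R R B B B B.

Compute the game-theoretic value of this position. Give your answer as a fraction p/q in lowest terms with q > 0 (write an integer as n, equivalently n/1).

Prefix values for B B B B B R R R R R R B B B B via {L|R} + simplicity:
step 1: add B to get B; options L={ 0 } R={ ∅ } → 1
step 2: add B to get BB; options L={ 0 1 } R={ ∅ } → 2
step 3: add B to get BBB; options L={ 0 1 2 } R={ ∅ } → 3
step 4: add B to get BBBB; options L={ 0 1 2 3 } R={ ∅ } → 4
step 5: add B to get BBBBB; options L={ 0 1 2 3 4 } R={ ∅ } → 5
step 6: add R to get BBBBBR; options L={ 0 1 2 3 4 } R={ 5 } → 9/2
step 7: add R to get BBBBBRR; options L={ 0 1 2 3 4 } R={ 9/2 5 } → 17/4
step 8: add R to get BBBBBRRR; options L={ 0 1 2 3 4 } R={ 17/4 9/2 5 } → 33/8
step 9: add R to get BBBBBRRRR; options L={ 0 1 2 3 4 } R={ 33/8 17/4 9/2 5 } → 65/16
step 10: add R to get BBBBBRRRRR; options L={ 0 1 2 3 4 } R={ 65/16 33/8 17/4 9/2 5 } → 129/32
step 11: add R to get BBBBBRRRRRR; options L={ 0 1 2 3 4 } R={ 129/32 65/16 33/8 17/4 9/2 5 } → 257/64
step 12: add B to get BBBBBRRRRRRB; options L={ 0 1 2 3 4 257/64 } R={ 129/32 65/16 33/8 17/4 9/2 5 } → 515/128
step 13: add B to get BBBBBRRRRRRBB; options L={ 0 1 2 3 4 257/64 515/128 } R={ 129/32 65/16 33/8 17/4 9/2 5 } → 1031/256
step 14: add B to get BBBBBRRRRRRBBB; options L={ 0 1 2 3 4 257/64 515/128 1031/256 } R={ 129/32 65/16 33/8 17/4 9/2 5 } → 2063/512
step 15: add B to get BBBBBRRRRRRBBBB; options L={ 0 1 2 3 4 257/64 515/128 1031/256 2063/512 } R={ 129/32 65/16 33/8 17/4 9/2 5 } → 4127/1024

4127/1024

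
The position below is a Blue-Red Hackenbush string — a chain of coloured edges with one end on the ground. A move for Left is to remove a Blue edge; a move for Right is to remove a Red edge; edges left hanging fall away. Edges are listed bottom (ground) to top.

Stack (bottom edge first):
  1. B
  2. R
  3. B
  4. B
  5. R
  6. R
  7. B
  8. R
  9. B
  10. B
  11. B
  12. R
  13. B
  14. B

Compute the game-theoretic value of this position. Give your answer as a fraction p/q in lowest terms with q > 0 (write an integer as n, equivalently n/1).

6519/8192

Recurse on prefixes of the 14-edge string B R B B R R B R B B B R B B:
step 1: add B to get B; options L={ 0 } R={ — } => 1
step 2: add R to get BR; options L={ 0 } R={ 1 } => 1/2
step 3: add B to get BRB; options L={ 0; 1/2 } R={ 1 } => 3/4
step 4: add B to get BRBB; options L={ 0; 1/2; 3/4 } R={ 1 } => 7/8
step 5: add R to get BRBBR; options L={ 0; 1/2; 3/4 } R={ 7/8; 1 } => 13/16
step 6: add R to get BRBBRR; options L={ 0; 1/2; 3/4 } R={ 13/16; 7/8; 1 } => 25/32
step 7: add B to get BRBBRRB; options L={ 0; 1/2; 3/4; 25/32 } R={ 13/16; 7/8; 1 } => 51/64
step 8: add R to get BRBBRRBR; options L={ 0; 1/2; 3/4; 25/32 } R={ 51/64; 13/16; 7/8; 1 } => 101/128
step 9: add B to get BRBBRRBRB; options L={ 0; 1/2; 3/4; 25/32; 101/128 } R={ 51/64; 13/16; 7/8; 1 } => 203/256
step 10: add B to get BRBBRRBRBB; options L={ 0; 1/2; 3/4; 25/32; 101/128; 203/256 } R={ 51/64; 13/16; 7/8; 1 } => 407/512
step 11: add B to get BRBBRRBRBBB; options L={ 0; 1/2; 3/4; 25/32; 101/128; 203/256; 407/512 } R={ 51/64; 13/16; 7/8; 1 } => 815/1024
step 12: add R to get BRBBRRBRBBBR; options L={ 0; 1/2; 3/4; 25/32; 101/128; 203/256; 407/512 } R={ 815/1024; 51/64; 13/16; 7/8; 1 } => 1629/2048
step 13: add B to get BRBBRRBRBBBRB; options L={ 0; 1/2; 3/4; 25/32; 101/128; 203/256; 407/512; 1629/2048 } R={ 815/1024; 51/64; 13/16; 7/8; 1 } => 3259/4096
step 14: add B to get BRBBRRBRBBBRBB; options L={ 0; 1/2; 3/4; 25/32; 101/128; 203/256; 407/512; 1629/2048; 3259/4096 } R={ 815/1024; 51/64; 13/16; 7/8; 1 } => 6519/8192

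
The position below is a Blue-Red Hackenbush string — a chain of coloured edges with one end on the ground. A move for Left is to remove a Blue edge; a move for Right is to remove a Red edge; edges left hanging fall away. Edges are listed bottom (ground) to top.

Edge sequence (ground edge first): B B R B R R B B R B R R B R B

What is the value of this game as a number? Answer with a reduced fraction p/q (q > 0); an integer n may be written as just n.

13131/8192

Prefix values for B B R B R R B B R B R R B R B via {L|R} + simplicity:
step 1: add B to get B; options L={ 0 } R={ — } -> 1
step 2: add B to get BB; options L={ 0 1 } R={ — } -> 2
step 3: add R to get BBR; options L={ 0 1 } R={ 2 } -> 3/2
step 4: add B to get BBRB; options L={ 0 1 3/2 } R={ 2 } -> 7/4
step 5: add R to get BBRBR; options L={ 0 1 3/2 } R={ 7/4 2 } -> 13/8
step 6: add R to get BBRBRR; options L={ 0 1 3/2 } R={ 13/8 7/4 2 } -> 25/16
step 7: add B to get BBRBRRB; options L={ 0 1 3/2 25/16 } R={ 13/8 7/4 2 } -> 51/32
step 8: add B to get BBRBRRBB; options L={ 0 1 3/2 25/16 51/32 } R={ 13/8 7/4 2 } -> 103/64
step 9: add R to get BBRBRRBBR; options L={ 0 1 3/2 25/16 51/32 } R={ 103/64 13/8 7/4 2 } -> 205/128
step 10: add B to get BBRBRRBBRB; options L={ 0 1 3/2 25/16 51/32 205/128 } R={ 103/64 13/8 7/4 2 } -> 411/256
step 11: add R to get BBRBRRBBRBR; options L={ 0 1 3/2 25/16 51/32 205/128 } R={ 411/256 103/64 13/8 7/4 2 } -> 821/512
step 12: add R to get BBRBRRBBRBRR; options L={ 0 1 3/2 25/16 51/32 205/128 } R={ 821/512 411/256 103/64 13/8 7/4 2 } -> 1641/1024
step 13: add B to get BBRBRRBBRBRRB; options L={ 0 1 3/2 25/16 51/32 205/128 1641/1024 } R={ 821/512 411/256 103/64 13/8 7/4 2 } -> 3283/2048
step 14: add R to get BBRBRRBBRBRRBR; options L={ 0 1 3/2 25/16 51/32 205/128 1641/1024 } R={ 3283/2048 821/512 411/256 103/64 13/8 7/4 2 } -> 6565/4096
step 15: add B to get BBRBRRBBRBRRBRB; options L={ 0 1 3/2 25/16 51/32 205/128 1641/1024 6565/4096 } R={ 3283/2048 821/512 411/256 103/64 13/8 7/4 2 } -> 13131/8192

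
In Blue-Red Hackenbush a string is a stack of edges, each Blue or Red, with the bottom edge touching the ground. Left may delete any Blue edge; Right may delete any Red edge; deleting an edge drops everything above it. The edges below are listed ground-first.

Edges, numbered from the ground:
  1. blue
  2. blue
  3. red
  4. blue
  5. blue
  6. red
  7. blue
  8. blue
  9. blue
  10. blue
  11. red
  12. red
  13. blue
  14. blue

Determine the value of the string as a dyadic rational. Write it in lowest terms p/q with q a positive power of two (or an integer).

Recurse on prefixes of the 14-edge string blue blue red blue blue red blue blue blue blue red red blue blue:
edge 1 of 14 (blue): { 0 | — } so 1
edge 2 of 14 (blue): { 0 1 | — } so 2
edge 3 of 14 (red): { 0 1 | 2 } so 3/2
edge 4 of 14 (blue): { 0 1 3/2 | 2 } so 7/4
edge 5 of 14 (blue): { 0 1 3/2 7/4 | 2 } so 15/8
edge 6 of 14 (red): { 0 1 3/2 7/4 | 15/8 2 } so 29/16
edge 7 of 14 (blue): { 0 1 3/2 7/4 29/16 | 15/8 2 } so 59/32
edge 8 of 14 (blue): { 0 1 3/2 7/4 29/16 59/32 | 15/8 2 } so 119/64
edge 9 of 14 (blue): { 0 1 3/2 7/4 29/16 59/32 119/64 | 15/8 2 } so 239/128
edge 10 of 14 (blue): { 0 1 3/2 7/4 29/16 59/32 119/64 239/128 | 15/8 2 } so 479/256
edge 11 of 14 (red): { 0 1 3/2 7/4 29/16 59/32 119/64 239/128 | 479/256 15/8 2 } so 957/512
edge 12 of 14 (red): { 0 1 3/2 7/4 29/16 59/32 119/64 239/128 | 957/512 479/256 15/8 2 } so 1913/1024
edge 13 of 14 (blue): { 0 1 3/2 7/4 29/16 59/32 119/64 239/128 1913/1024 | 957/512 479/256 15/8 2 } so 3827/2048
edge 14 of 14 (blue): { 0 1 3/2 7/4 29/16 59/32 119/64 239/128 1913/1024 3827/2048 | 957/512 479/256 15/8 2 } so 7655/4096

7655/4096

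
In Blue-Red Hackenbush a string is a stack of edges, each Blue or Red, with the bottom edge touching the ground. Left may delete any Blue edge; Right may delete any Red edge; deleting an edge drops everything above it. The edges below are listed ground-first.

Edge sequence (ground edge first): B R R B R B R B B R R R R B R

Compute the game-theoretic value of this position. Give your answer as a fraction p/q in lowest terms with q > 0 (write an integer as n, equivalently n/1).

1 of 15 · B · max L 0 · min R +∞ = 1
2 of 15 · BR · max L 0 · min R 1 = 1/2
3 of 15 · BRR · max L 0 · min R 1/2 = 1/4
4 of 15 · BRRB · max L 1/4 · min R 1/2 = 3/8
5 of 15 · BRRBR · max L 1/4 · min R 3/8 = 5/16
6 of 15 · BRRBRB · max L 5/16 · min R 3/8 = 11/32
7 of 15 · BRRBRBR · max L 5/16 · min R 11/32 = 21/64
8 of 15 · BRRBRBRB · max L 21/64 · min R 11/32 = 43/128
9 of 15 · BRRBRBRBB · max L 43/128 · min R 11/32 = 87/256
10 of 15 · BRRBRBRBBR · max L 43/128 · min R 87/256 = 173/512
11 of 15 · BRRBRBRBBRR · max L 43/128 · min R 173/512 = 345/1024
12 of 15 · BRRBRBRBBRRR · max L 43/128 · min R 345/1024 = 689/2048
13 of 15 · BRRBRBRBBRRRR · max L 43/128 · min R 689/2048 = 1377/4096
14 of 15 · BRRBRBRBBRRRRB · max L 1377/4096 · min R 689/2048 = 2755/8192
15 of 15 · BRRBRBRBBRRRRBR · max L 1377/4096 · min R 2755/8192 = 5509/16384

5509/16384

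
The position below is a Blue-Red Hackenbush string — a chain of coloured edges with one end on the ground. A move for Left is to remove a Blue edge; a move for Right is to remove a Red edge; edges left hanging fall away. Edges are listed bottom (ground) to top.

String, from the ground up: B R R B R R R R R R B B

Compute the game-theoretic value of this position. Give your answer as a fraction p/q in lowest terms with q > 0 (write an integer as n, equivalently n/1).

Recurse on prefixes of the 12-edge string B R R B R R R R R R B B:
g(B) = { 0 |  } => 1
g(BR) = { 0 | 1 } => 1/2
g(BRR) = { 0 | 1/2,1 } => 1/4
g(BRRB) = { 0,1/4 | 1/2,1 } => 3/8
g(BRRBR) = { 0,1/4 | 3/8,1/2,1 } => 5/16
g(BRRBRR) = { 0,1/4 | 5/16,3/8,1/2,1 } => 9/32
g(BRRBRRR) = { 0,1/4 | 9/32,5/16,3/8,1/2,1 } => 17/64
g(BRRBRRRR) = { 0,1/4 | 17/64,9/32,5/16,3/8,1/2,1 } => 33/128
g(BRRBRRRRR) = { 0,1/4 | 33/128,17/64,9/32,5/16,3/8,1/2,1 } => 65/256
g(BRRBRRRRRR) = { 0,1/4 | 65/256,33/128,17/64,9/32,5/16,3/8,1/2,1 } => 129/512
g(BRRBRRRRRRB) = { 0,1/4,129/512 | 65/256,33/128,17/64,9/32,5/16,3/8,1/2,1 } => 259/1024
g(BRRBRRRRRRBB) = { 0,1/4,129/512,259/1024 | 65/256,33/128,17/64,9/32,5/16,3/8,1/2,1 } => 519/2048

519/2048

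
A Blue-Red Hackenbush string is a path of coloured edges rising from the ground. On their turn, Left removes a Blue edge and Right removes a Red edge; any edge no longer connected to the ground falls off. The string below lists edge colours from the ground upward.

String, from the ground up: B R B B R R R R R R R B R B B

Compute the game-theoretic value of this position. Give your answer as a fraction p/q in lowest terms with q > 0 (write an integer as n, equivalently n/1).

12311/16384

G_1 [B]  L=[0]  R=[]  -> 1
G_2 [BR]  L=[0]  R=[1]  -> 1/2
G_3 [BRB]  L=[0 1/2]  R=[1]  -> 3/4
G_4 [BRBB]  L=[0 1/2 3/4]  R=[1]  -> 7/8
G_5 [BRBBR]  L=[0 1/2 3/4]  R=[7/8 1]  -> 13/16
G_6 [BRBBRR]  L=[0 1/2 3/4]  R=[13/16 7/8 1]  -> 25/32
G_7 [BRBBRRR]  L=[0 1/2 3/4]  R=[25/32 13/16 7/8 1]  -> 49/64
G_8 [BRBBRRRR]  L=[0 1/2 3/4]  R=[49/64 25/32 13/16 7/8 1]  -> 97/128
G_9 [BRBBRRRRR]  L=[0 1/2 3/4]  R=[97/128 49/64 25/32 13/16 7/8 1]  -> 193/256
G_10 [BRBBRRRRRR]  L=[0 1/2 3/4]  R=[193/256 97/128 49/64 25/32 13/16 7/8 1]  -> 385/512
G_11 [BRBBRRRRRRR]  L=[0 1/2 3/4]  R=[385/512 193/256 97/128 49/64 25/32 13/16 7/8 1]  -> 769/1024
G_12 [BRBBRRRRRRRB]  L=[0 1/2 3/4 769/1024]  R=[385/512 193/256 97/128 49/64 25/32 13/16 7/8 1]  -> 1539/2048
G_13 [BRBBRRRRRRRBR]  L=[0 1/2 3/4 769/1024]  R=[1539/2048 385/512 193/256 97/128 49/64 25/32 13/16 7/8 1]  -> 3077/4096
G_14 [BRBBRRRRRRRBRB]  L=[0 1/2 3/4 769/1024 3077/4096]  R=[1539/2048 385/512 193/256 97/128 49/64 25/32 13/16 7/8 1]  -> 6155/8192
G_15 [BRBBRRRRRRRBRBB]  L=[0 1/2 3/4 769/1024 3077/4096 6155/8192]  R=[1539/2048 385/512 193/256 97/128 49/64 25/32 13/16 7/8 1]  -> 12311/16384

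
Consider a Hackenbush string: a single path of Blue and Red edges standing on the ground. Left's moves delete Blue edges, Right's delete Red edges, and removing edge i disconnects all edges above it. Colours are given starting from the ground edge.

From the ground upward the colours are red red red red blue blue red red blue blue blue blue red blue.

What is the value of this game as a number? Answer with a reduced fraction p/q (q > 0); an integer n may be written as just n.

-3461/1024

1 of 14 · r · max L −∞ · min R 0 → -1
2 of 14 · rr · max L −∞ · min R -1 → -2
3 of 14 · rrr · max L −∞ · min R -2 → -3
4 of 14 · rrrr · max L −∞ · min R -3 → -4
5 of 14 · rrrrb · max L -4 · min R -3 → -7/2
6 of 14 · rrrrbb · max L -7/2 · min R -3 → -13/4
7 of 14 · rrrrbbr · max L -7/2 · min R -13/4 → -27/8
8 of 14 · rrrrbbrr · max L -7/2 · min R -27/8 → -55/16
9 of 14 · rrrrbbrrb · max L -55/16 · min R -27/8 → -109/32
10 of 14 · rrrrbbrrbb · max L -109/32 · min R -27/8 → -217/64
11 of 14 · rrrrbbrrbbb · max L -217/64 · min R -27/8 → -433/128
12 of 14 · rrrrbbrrbbbb · max L -433/128 · min R -27/8 → -865/256
13 of 14 · rrrrbbrrbbbbr · max L -433/128 · min R -865/256 → -1731/512
14 of 14 · rrrrbbrrbbbbrb · max L -1731/512 · min R -865/256 → -3461/1024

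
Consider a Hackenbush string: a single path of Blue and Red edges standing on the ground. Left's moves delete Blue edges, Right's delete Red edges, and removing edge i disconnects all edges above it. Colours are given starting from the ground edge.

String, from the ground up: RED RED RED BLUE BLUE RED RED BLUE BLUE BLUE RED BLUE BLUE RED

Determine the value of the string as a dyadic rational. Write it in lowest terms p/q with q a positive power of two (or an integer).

val(R) = { · | 0 } ⇒ -1
val(RR) = { · | -1,0 } ⇒ -2
val(RRR) = { · | -2,-1,0 } ⇒ -3
val(RRRB) = { -3 | -2,-1,0 } ⇒ -5/2
val(RRRBB) = { -3,-5/2 | -2,-1,0 } ⇒ -9/4
val(RRRBBR) = { -3,-5/2 | -9/4,-2,-1,0 } ⇒ -19/8
val(RRRBBRR) = { -3,-5/2 | -19/8,-9/4,-2,-1,0 } ⇒ -39/16
val(RRRBBRRB) = { -3,-5/2,-39/16 | -19/8,-9/4,-2,-1,0 } ⇒ -77/32
val(RRRBBRRBB) = { -3,-5/2,-39/16,-77/32 | -19/8,-9/4,-2,-1,0 } ⇒ -153/64
val(RRRBBRRBBB) = { -3,-5/2,-39/16,-77/32,-153/64 | -19/8,-9/4,-2,-1,0 } ⇒ -305/128
val(RRRBBRRBBBR) = { -3,-5/2,-39/16,-77/32,-153/64 | -305/128,-19/8,-9/4,-2,-1,0 } ⇒ -611/256
val(RRRBBRRBBBRB) = { -3,-5/2,-39/16,-77/32,-153/64,-611/256 | -305/128,-19/8,-9/4,-2,-1,0 } ⇒ -1221/512
val(RRRBBRRBBBRBB) = { -3,-5/2,-39/16,-77/32,-153/64,-611/256,-1221/512 | -305/128,-19/8,-9/4,-2,-1,0 } ⇒ -2441/1024
val(RRRBBRRBBBRBBR) = { -3,-5/2,-39/16,-77/32,-153/64,-611/256,-1221/512 | -2441/1024,-305/128,-19/8,-9/4,-2,-1,0 } ⇒ -4883/2048

-4883/2048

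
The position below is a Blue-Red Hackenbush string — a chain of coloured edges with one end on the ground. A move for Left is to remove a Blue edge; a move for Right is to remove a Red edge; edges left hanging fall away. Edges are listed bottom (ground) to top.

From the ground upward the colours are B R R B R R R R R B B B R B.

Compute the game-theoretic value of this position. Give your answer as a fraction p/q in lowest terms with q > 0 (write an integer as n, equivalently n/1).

B: Left { 0 }, Right { · } — simplest 1
BR: Left { 0 }, Right { 1 } — simplest 1/2
BRR: Left { 0 }, Right { 1/2 1 } — simplest 1/4
BRRB: Left { 0 1/4 }, Right { 1/2 1 } — simplest 3/8
BRRBR: Left { 0 1/4 }, Right { 3/8 1/2 1 } — simplest 5/16
BRRBRR: Left { 0 1/4 }, Right { 5/16 3/8 1/2 1 } — simplest 9/32
BRRBRRR: Left { 0 1/4 }, Right { 9/32 5/16 3/8 1/2 1 } — simplest 17/64
BRRBRRRR: Left { 0 1/4 }, Right { 17/64 9/32 5/16 3/8 1/2 1 } — simplest 33/128
BRRBRRRRR: Left { 0 1/4 }, Right { 33/128 17/64 9/32 5/16 3/8 1/2 1 } — simplest 65/256
BRRBRRRRRB: Left { 0 1/4 65/256 }, Right { 33/128 17/64 9/32 5/16 3/8 1/2 1 } — simplest 131/512
BRRBRRRRRBB: Left { 0 1/4 65/256 131/512 }, Right { 33/128 17/64 9/32 5/16 3/8 1/2 1 } — simplest 263/1024
BRRBRRRRRBBB: Left { 0 1/4 65/256 131/512 263/1024 }, Right { 33/128 17/64 9/32 5/16 3/8 1/2 1 } — simplest 527/2048
BRRBRRRRRBBBR: Left { 0 1/4 65/256 131/512 263/1024 }, Right { 527/2048 33/128 17/64 9/32 5/16 3/8 1/2 1 } — simplest 1053/4096
BRRBRRRRRBBBRB: Left { 0 1/4 65/256 131/512 263/1024 1053/4096 }, Right { 527/2048 33/128 17/64 9/32 5/16 3/8 1/2 1 } — simplest 2107/8192

2107/8192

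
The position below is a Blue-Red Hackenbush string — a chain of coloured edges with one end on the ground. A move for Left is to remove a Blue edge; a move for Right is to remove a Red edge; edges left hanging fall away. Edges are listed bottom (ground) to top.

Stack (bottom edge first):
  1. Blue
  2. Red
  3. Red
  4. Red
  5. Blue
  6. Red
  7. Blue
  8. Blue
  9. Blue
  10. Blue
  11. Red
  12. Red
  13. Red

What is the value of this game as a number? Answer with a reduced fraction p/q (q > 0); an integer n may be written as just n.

G_1 [B]  L=[0]  R=[∅]  => 1
G_2 [BR]  L=[0]  R=[1]  => 1/2
G_3 [BRR]  L=[0]  R=[1/2; 1]  => 1/4
G_4 [BRRR]  L=[0]  R=[1/4; 1/2; 1]  => 1/8
G_5 [BRRRB]  L=[0; 1/8]  R=[1/4; 1/2; 1]  => 3/16
G_6 [BRRRBR]  L=[0; 1/8]  R=[3/16; 1/4; 1/2; 1]  => 5/32
G_7 [BRRRBRB]  L=[0; 1/8; 5/32]  R=[3/16; 1/4; 1/2; 1]  => 11/64
G_8 [BRRRBRBB]  L=[0; 1/8; 5/32; 11/64]  R=[3/16; 1/4; 1/2; 1]  => 23/128
G_9 [BRRRBRBBB]  L=[0; 1/8; 5/32; 11/64; 23/128]  R=[3/16; 1/4; 1/2; 1]  => 47/256
G_10 [BRRRBRBBBB]  L=[0; 1/8; 5/32; 11/64; 23/128; 47/256]  R=[3/16; 1/4; 1/2; 1]  => 95/512
G_11 [BRRRBRBBBBR]  L=[0; 1/8; 5/32; 11/64; 23/128; 47/256]  R=[95/512; 3/16; 1/4; 1/2; 1]  => 189/1024
G_12 [BRRRBRBBBBRR]  L=[0; 1/8; 5/32; 11/64; 23/128; 47/256]  R=[189/1024; 95/512; 3/16; 1/4; 1/2; 1]  => 377/2048
G_13 [BRRRBRBBBBRRR]  L=[0; 1/8; 5/32; 11/64; 23/128; 47/256]  R=[377/2048; 189/1024; 95/512; 3/16; 1/4; 1/2; 1]  => 753/4096

753/4096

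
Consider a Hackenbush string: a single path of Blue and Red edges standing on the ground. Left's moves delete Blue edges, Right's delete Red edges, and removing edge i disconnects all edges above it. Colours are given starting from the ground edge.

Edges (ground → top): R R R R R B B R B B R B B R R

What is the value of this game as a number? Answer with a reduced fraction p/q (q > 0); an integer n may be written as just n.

-4391/1024

val_1 [R]  L=[(no moves)]  R=[0]  — -1
val_2 [RR]  L=[(no moves)]  R=[-1, 0]  — -2
val_3 [RRR]  L=[(no moves)]  R=[-2, -1, 0]  — -3
val_4 [RRRR]  L=[(no moves)]  R=[-3, -2, -1, 0]  — -4
val_5 [RRRRR]  L=[(no moves)]  R=[-4, -3, -2, -1, 0]  — -5
val_6 [RRRRRB]  L=[-5]  R=[-4, -3, -2, -1, 0]  — -9/2
val_7 [RRRRRBB]  L=[-5, -9/2]  R=[-4, -3, -2, -1, 0]  — -17/4
val_8 [RRRRRBBR]  L=[-5, -9/2]  R=[-17/4, -4, -3, -2, -1, 0]  — -35/8
val_9 [RRRRRBBRB]  L=[-5, -9/2, -35/8]  R=[-17/4, -4, -3, -2, -1, 0]  — -69/16
val_10 [RRRRRBBRBB]  L=[-5, -9/2, -35/8, -69/16]  R=[-17/4, -4, -3, -2, -1, 0]  — -137/32
val_11 [RRRRRBBRBBR]  L=[-5, -9/2, -35/8, -69/16]  R=[-137/32, -17/4, -4, -3, -2, -1, 0]  — -275/64
val_12 [RRRRRBBRBBRB]  L=[-5, -9/2, -35/8, -69/16, -275/64]  R=[-137/32, -17/4, -4, -3, -2, -1, 0]  — -549/128
val_13 [RRRRRBBRBBRBB]  L=[-5, -9/2, -35/8, -69/16, -275/64, -549/128]  R=[-137/32, -17/4, -4, -3, -2, -1, 0]  — -1097/256
val_14 [RRRRRBBRBBRBBR]  L=[-5, -9/2, -35/8, -69/16, -275/64, -549/128]  R=[-1097/256, -137/32, -17/4, -4, -3, -2, -1, 0]  — -2195/512
val_15 [RRRRRBBRBBRBBRR]  L=[-5, -9/2, -35/8, -69/16, -275/64, -549/128]  R=[-2195/512, -1097/256, -137/32, -17/4, -4, -3, -2, -1, 0]  — -4391/1024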